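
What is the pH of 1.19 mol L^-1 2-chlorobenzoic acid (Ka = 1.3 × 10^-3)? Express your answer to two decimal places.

pH = 1.41

ClC6H4COOH ⇌ ClC6H4COO- + H+
Let x = [H+] at equilibrium. Ka = x²/(1.19 − x).
Neglecting x in the denominator: x = √(1.3 × 10^-3 × 1.19) = 3.93 × 10^-2 M
Check: 3.3% ionized — well under 5%, approximation valid.
pH = −log[H+] = −log(3.93 × 10^-2) = 1.41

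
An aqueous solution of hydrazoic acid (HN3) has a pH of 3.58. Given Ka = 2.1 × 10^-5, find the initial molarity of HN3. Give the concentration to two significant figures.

[H+] = 10^(-3.58) = 2.63 × 10^-4 M = x
Ka = x²/(C₀ − x) ⇒ C₀ = x + x²/Ka
C₀ = 2.63 × 10^-4 + (2.63 × 10^-4)²/(2.1 × 10^-5) = 3.56 × 10^-3 M

C₀ = 3.6 × 10^-3 M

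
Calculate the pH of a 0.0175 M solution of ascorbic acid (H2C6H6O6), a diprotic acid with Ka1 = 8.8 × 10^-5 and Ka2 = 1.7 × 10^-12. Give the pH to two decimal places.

pH = 2.92

Since Ka1 ≫ Ka2, the first ionization dominates [H+].
Ka1 = x²/(0.0175 − x) = 8.8 × 10^-5
Solving the quadratic: x = (−Ka1 + √(Ka1² + 4·Ka1·C₀))/2 = 1.20 × 10^-3 M
pH = −log(1.20 × 10^-3) = 2.92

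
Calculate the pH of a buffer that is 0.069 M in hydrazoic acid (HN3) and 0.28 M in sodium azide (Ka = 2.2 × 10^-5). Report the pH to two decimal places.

pKa = −log(2.2 × 10^-5) = 4.658
Henderson–Hasselbalch: pH = pKa + log([N3-]/[HN3]) = 4.658 + log(0.28/0.069)
pH = 4.658 + (+0.608) = 5.27

pH = 5.27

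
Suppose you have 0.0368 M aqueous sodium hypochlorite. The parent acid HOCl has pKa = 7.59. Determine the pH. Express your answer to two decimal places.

pH = 10.08

OCl- is the conjugate base of the weak acid HOCl.
Ka = 10^(−7.59) = 2.57 × 10^-8
Kb = Kw/Ka = 1.0×10^-14 / 2.57 × 10^-8 = 3.89 × 10^-7
Kb = x²/(0.0368 − x) = 3.89 × 10^-7
Neglecting x in the denominator: x = √(3.89 × 10^-7 × 0.0368) = 1.20 × 10^-4 M
(x/C₀ = 0.33% < 5%, so the approximation holds.)
pOH = −log(1.20 × 10^-4) = 3.92; pH = 14.00 − 3.92 = 10.08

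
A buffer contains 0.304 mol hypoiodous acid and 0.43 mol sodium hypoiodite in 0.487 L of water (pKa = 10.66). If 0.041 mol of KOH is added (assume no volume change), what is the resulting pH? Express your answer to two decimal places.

After neutralization: n(HOI) = 0.263 mol, n(OI-) = 0.471 mol.
pH = pKa + log([A⁻]/[HA]) = 10.66 + log(0.471/0.263) = 10.66 +0.253

pH = 10.91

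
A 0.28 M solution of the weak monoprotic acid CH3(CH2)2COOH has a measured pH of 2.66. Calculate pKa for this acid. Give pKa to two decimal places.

[H+] = 10^(-2.66) = 2.19 × 10^-3 M
At equilibrium [HA] = 0.28 − 2.19 × 10^-3 = 2.78 × 10^-1 M
Ka = [H+][A-]/[HA] = (2.19 × 10^-3)² / 2.78 × 10^-1 = 1.73 × 10^-5
pKa = -log(1.73 × 10^-5) = 4.76

pKa = 4.76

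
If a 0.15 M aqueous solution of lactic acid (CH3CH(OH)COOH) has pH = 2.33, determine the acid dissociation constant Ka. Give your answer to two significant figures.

[H+] = 10^(-2.33) = 4.68 × 10^-3 M
At equilibrium [HA] = 0.15 − 4.68 × 10^-3 = 1.45 × 10^-1 M
Ka = [H+][A-]/[HA] = (4.68 × 10^-3)² / 1.45 × 10^-1 = 1.5 × 10^-4

Ka = 1.5 × 10^-4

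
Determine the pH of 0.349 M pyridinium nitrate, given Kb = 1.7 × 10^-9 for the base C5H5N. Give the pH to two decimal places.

pH = 2.84

C5H5NH+ is the conjugate acid of the weak base C5H5N.
Ka = Kw/Kb = 1.0×10^-14 / 1.7 × 10^-9 = 5.88 × 10^-6
Ka = [H+]²/(0.349 − [H+]) = 5.88 × 10^-6
Since Ka ≪ C₀, [H+] ≈ √(Ka·C₀) = 1.43 × 10^-3 M.
Check: 0.41% ionized — well under 5%, approximation valid.
pH = −log[H+] = −log(1.43 × 10^-3) = 2.84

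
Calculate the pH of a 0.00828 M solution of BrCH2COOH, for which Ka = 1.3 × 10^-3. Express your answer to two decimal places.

BrCH2COOH ⇌ BrCH2COO- + H+
From the ICE table, Ka = [H+]²/(0.00828 − [H+]) = 1.3 × 10^-3.
[H+] is not negligible relative to C₀; solve [H+]² + 0.0013·[H+] − 1.08e-05 = 0.
[H+] = (−Ka + √(Ka² + 4·Ka·C₀))/2 = 2.69 × 10^-3 M
pH = −log(2.69 × 10^-3) = 2.57

pH = 2.57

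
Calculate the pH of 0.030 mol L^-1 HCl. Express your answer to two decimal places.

HCl is a strong acid and dissociates completely, so [H+] = 0.030 M.
pH = -log(0.03) = 1.52

pH = 1.52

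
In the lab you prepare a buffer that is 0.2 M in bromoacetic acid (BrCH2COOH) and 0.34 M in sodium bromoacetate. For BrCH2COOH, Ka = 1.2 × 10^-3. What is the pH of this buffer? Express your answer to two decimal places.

pH = 3.15

pKa = −log(1.2 × 10^-3) = 2.921
Henderson–Hasselbalch: pH = pKa + log([BrCH2COO-]/[BrCH2COOH]) = 2.921 + log(0.34/0.2)
pH = 2.921 + (+0.230) = 3.15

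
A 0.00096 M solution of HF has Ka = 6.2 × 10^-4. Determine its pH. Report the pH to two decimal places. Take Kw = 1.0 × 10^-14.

pH = 3.28

HF ⇌ F- + H+
Let x = [H+] at equilibrium. Ka = x²/(0.00096 − x).
x is not negligible relative to C₀; solve x² + 0.00062·x − 5.95e-07 = 0.
x = [−0.00062 + √(0.00062² + 2.38e-06)]/2 = 5.21 × 10^-4 M
pH = −log(5.21 × 10^-4) = 3.28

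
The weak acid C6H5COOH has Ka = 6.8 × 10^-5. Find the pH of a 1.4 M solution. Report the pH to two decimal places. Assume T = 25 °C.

C6H5COOH ⇌ C6H5COO- + H+
Ka = [H+]²/(1.4 − [H+]) = 6.8 × 10^-5
Neglecting [H+] in the denominator: [H+] = √(6.8 × 10^-5 × 1.4) = 9.76 × 10^-3 M
Check: 0.7% ionized — well under 5%, approximation valid.
pH = −log[H+] = −log(9.76 × 10^-3) = 2.01

pH = 2.01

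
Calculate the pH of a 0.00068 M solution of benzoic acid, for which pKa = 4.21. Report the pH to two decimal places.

pH = 3.75

C6H5COOH ⇌ C6H5COO- + H+
Ka = 10^(−4.21) = 6.17 × 10^-5
Ka = x²/(0.00068 − x) = 6.17 × 10^-5
x is not negligible relative to C₀; solve x² + 6.17e-05·x − 4.2e-08 = 0.
x = [−6.17e-05 + √(6.17e-05² + 1.68e-07)]/2 = 1.76 × 10^-4 M
pH = −log[H+] = −log(1.76 × 10^-4) = 3.75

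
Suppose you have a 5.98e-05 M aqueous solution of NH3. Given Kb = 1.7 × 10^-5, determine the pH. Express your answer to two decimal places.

pH = 9.39

NH3 + H2O ⇌ NH4+ + OH-
From the ICE table, Kb = x²/(5.98e-05 − x) = 1.7 × 10^-5.
Here C₀/Kb ≈ 3.52, so the small-x approximation fails. Use the quadratic:
x = (−Kb + √(Kb² + 4·Kb·C₀))/2 = 2.45 × 10^-5 M
pOH = −log(2.45 × 10^-5) = 4.61; pH = 14.00 − 4.61 = 9.39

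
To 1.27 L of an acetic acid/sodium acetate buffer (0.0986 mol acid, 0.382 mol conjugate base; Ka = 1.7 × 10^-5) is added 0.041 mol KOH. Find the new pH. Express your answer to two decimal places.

OH- converts CH3COOH to CH3COO-: CH3COOH → 0.0576 mol, CH3COO- → 0.423 mol.
pKa = −log(1.7 × 10^-5) = 4.770
Henderson–Hasselbalch with mole ratio 0.423/0.0576: pH = 4.770 + (+0.866)

pH = 5.64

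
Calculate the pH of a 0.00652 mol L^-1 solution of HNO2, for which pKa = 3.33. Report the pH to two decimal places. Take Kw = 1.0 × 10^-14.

pH = 2.82

HNO2 ⇌ NO2- + H+
Ka = 10^(−3.33) = 4.68 × 10^-4
Let x = [H+] at equilibrium. Ka = x²/(0.00652 − x).
Here C₀/Ka ≈ 13.9, so the small-x approximation fails. Use the quadratic:
x = [−0.000468 + √(0.000468² + 1.22e-05)]/2 = 1.53 × 10^-3 M
pH = −log(1.53 × 10^-3) = 2.82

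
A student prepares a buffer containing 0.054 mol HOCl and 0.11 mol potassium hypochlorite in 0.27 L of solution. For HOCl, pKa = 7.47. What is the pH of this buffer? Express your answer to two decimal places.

pH = pKa + log([A⁻]/[HA]) = 7.47 + log(0.11/0.054)
pH = 7.47 + (+0.309) = 7.78

pH = 7.78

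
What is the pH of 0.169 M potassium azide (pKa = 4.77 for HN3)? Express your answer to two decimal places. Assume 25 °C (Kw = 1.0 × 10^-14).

pH = 9.00

N3- is the conjugate base of the weak acid HN3.
Ka = 10^(−4.77) = 1.70 × 10^-5
Kb = Kw/Ka = 1.0×10^-14 / 1.70 × 10^-5 = 5.88 × 10^-10
From the ICE table, Kb = [OH-]²/(0.169 − [OH-]) = 5.88 × 10^-10.
Neglecting [OH-] in the denominator: [OH-] = √(5.88 × 10^-10 × 0.169) = 9.97 × 10^-6 M
pOH = 5.00, so pH = 14.00 − pOH = 9.00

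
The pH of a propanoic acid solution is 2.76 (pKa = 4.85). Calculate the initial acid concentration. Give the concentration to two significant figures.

[H+] = 10^(-2.76) = 1.74 × 10^-3 M = x
Ka = 10^(−4.85) = 1.41 × 10^-5
Ka = x²/(C₀ − x) ⇒ C₀ = x + x²/Ka
C₀ = 1.74 × 10^-3 + (1.74 × 10^-3)²/(1.41 × 10^-5) = 2.16 × 10^-1 M

C₀ = 2.2 × 10^-1 M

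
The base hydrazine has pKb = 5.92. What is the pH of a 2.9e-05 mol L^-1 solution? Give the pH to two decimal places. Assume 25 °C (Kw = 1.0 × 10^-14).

pH = 8.73

N2H4 + H2O ⇌ N2H5+ + OH-
Kb = 10^(−5.92) = 1.20 × 10^-6
From the ICE table, Kb = [OH-]²/(2.9e-05 − [OH-]) = 1.20 × 10^-6.
The 5% rule fails; solving [OH-]² + Kb·[OH-] − Kb·C₀ = 0 exactly:
[OH-] = (−Kb + √(Kb² + 4·Kb·C₀))/2 = 5.33 × 10^-6 M
pOH = −log(5.33 × 10^-6) = 5.27; pH = 14.00 − 5.27 = 8.73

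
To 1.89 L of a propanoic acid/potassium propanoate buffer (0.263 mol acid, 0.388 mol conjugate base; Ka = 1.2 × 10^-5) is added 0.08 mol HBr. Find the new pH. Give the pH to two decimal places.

Added H+ converts CH3CH2COO- to CH3CH2COOH: CH3CH2COOH → 0.343 mol, CH3CH2COO- → 0.308 mol.
pKa = −log(1.2 × 10^-5) = 4.921
Henderson–Hasselbalch with mole ratio 0.308/0.343: pH = 4.921 + (-0.047)

pH = 4.87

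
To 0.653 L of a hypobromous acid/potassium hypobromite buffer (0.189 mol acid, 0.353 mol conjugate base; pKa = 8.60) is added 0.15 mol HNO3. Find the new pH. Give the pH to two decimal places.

Added H+ converts OBr- to HOBr: HOBr → 0.339 mol, OBr- → 0.203 mol.
Henderson–Hasselbalch with mole ratio 0.203/0.339: pH = 8.60 + (-0.223)

pH = 8.38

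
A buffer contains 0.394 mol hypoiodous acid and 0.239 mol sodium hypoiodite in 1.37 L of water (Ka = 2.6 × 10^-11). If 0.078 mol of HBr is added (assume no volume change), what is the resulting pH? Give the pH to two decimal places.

Added H+ converts OI- to HOI: HOI → 0.472 mol, OI- → 0.161 mol.
pKa = −log(2.6 × 10^-11) = 10.585
pH = pKa + log([A⁻]/[HA]) = 10.585 + log(0.161/0.472) = 10.585 -0.467

pH = 10.12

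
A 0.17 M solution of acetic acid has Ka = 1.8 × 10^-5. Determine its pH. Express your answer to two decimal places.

pH = 2.76

CH3COOH ⇌ CH3COO- + H+
Ka = x²/(0.17 − x) = 1.8 × 10^-5
Since Ka ≪ C₀, x ≈ √(Ka·C₀) = 1.75 × 10^-3 M.
Check: 1% ionized — well under 5%, approximation valid.
pH = −log(1.75 × 10^-3) = 2.76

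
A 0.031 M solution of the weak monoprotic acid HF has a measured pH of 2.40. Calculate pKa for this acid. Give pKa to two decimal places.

[H+] = 10^(-2.40) = 3.98 × 10^-3 M
At equilibrium [HA] = 0.031 − 3.98 × 10^-3 = 2.70 × 10^-2 M
Ka = [H+][A-]/[HA] = (3.98 × 10^-3)² / 2.70 × 10^-2 = 5.87 × 10^-4
pKa = -log(5.87 × 10^-4) = 3.23

pKa = 3.23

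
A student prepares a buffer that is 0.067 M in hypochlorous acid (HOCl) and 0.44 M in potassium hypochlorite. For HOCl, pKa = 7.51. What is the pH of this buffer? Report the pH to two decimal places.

pH = 8.33

pH = pKa + log([A⁻]/[HA]) = 7.51 + log(0.44/0.067)
pH = 7.51 + (+0.817) = 8.33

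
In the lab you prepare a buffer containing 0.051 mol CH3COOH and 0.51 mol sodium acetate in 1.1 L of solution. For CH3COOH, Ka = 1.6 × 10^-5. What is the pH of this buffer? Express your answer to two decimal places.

pKa = −log(1.6 × 10^-5) = 4.796
Using pH = pKa + log([base]/[acid]) with [base]/[acid] = 0.51/0.051:
pH = 4.796 + (+1.000) = 5.80

pH = 5.80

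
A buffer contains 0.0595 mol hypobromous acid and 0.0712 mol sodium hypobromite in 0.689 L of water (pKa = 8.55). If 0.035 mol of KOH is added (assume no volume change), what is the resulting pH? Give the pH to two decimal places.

After neutralization: n(HOBr) = 0.0245 mol, n(OBr-) = 0.106 mol.
Henderson–Hasselbalch with mole ratio 0.106/0.0245: pH = 8.55 + (+0.636)

pH = 9.19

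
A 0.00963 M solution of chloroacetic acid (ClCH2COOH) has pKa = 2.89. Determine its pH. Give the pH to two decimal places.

ClCH2COOH ⇌ ClCH2COO- + H+
Ka = 10^(−2.89) = 1.29 × 10^-3
From the ICE table, Ka = [H+]²/(0.00963 − [H+]) = 1.29 × 10^-3.
[H+] is not negligible relative to C₀; solve [H+]² + 0.00129·[H+] − 1.24e-05 = 0.
[H+] = [−0.00129 + √(0.00129² + 4.97e-05)]/2 = 2.94 × 10^-3 M
pH = −log(2.94 × 10^-3) = 2.53

pH = 2.53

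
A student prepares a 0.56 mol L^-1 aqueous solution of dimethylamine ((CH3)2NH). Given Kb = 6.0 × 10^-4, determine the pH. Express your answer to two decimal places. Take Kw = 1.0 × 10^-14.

pH = 12.26

(CH3)2NH + H2O ⇌ (CH3)2NH2+ + OH-
From the ICE table, Kb = [OH-]²/(0.56 − [OH-]) = 6.0 × 10^-4.
Since Kb ≪ C₀, [OH-] ≈ √(Kb·C₀) = 1.83 × 10^-2 M.
Check: 3.3% ionized — well under 5%, approximation valid.
pOH = −log(1.83 × 10^-2) = 1.74; pH = 14.00 − 1.74 = 12.26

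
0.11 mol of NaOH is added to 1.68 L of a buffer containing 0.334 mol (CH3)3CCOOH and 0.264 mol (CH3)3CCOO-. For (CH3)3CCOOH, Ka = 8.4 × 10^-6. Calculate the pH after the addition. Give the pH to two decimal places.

pH = 5.30

After neutralization: n((CH3)3CCOOH) = 0.224 mol, n((CH3)3CCOO-) = 0.374 mol.
pKa = −log(8.4 × 10^-6) = 5.076
pH = pKa + log(n_(CH3)3CCOO-/n_(CH3)3CCOOH) = 5.076 + log(0.374/0.224) = 5.076 + (+0.223)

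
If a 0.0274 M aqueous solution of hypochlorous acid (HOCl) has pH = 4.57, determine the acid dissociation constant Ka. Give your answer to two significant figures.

Ka = 2.6 × 10^-8

[H+] = 10^(-4.57) = 2.69 × 10^-5 M
At equilibrium [HA] = 0.0274 − 2.69 × 10^-5 = 2.74 × 10^-2 M
Ka = [H+][A-]/[HA] = (2.69 × 10^-5)² / 2.74 × 10^-2 = 2.6 × 10^-8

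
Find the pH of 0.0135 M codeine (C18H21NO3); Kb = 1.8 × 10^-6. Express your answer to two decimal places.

pH = 10.19

C18H21NO3 + H2O ⇌ C18H22NO3+ + OH-
From the ICE table, Kb = [OH-]²/(0.0135 − [OH-]) = 1.8 × 10^-6.
Since Kb ≪ C₀, [OH-] ≈ √(Kb·C₀) = 1.56 × 10^-4 M.
pOH = −log(1.56 × 10^-4) = 3.81; pH = 14.00 − 3.81 = 10.19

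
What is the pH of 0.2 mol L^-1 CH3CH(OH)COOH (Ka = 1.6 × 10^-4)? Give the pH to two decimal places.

pH = 2.25

CH3CH(OH)COOH ⇌ CH3CH(OH)COO- + H+
Let x = [H+] at equilibrium. Ka = x²/(0.2 − x).
Neglecting x in the denominator: x = √(1.6 × 10^-4 × 0.2) = 5.66 × 10^-3 M
(x/C₀ = 2.8% < 5%, so the approximation holds.)
pH = −log[H+] = −log(5.66 × 10^-3) = 2.25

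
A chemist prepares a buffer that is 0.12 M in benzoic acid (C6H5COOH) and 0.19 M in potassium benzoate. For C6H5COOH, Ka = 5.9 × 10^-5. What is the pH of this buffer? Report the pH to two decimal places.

pKa = −log(5.9 × 10^-5) = 4.229
Henderson–Hasselbalch: pH = pKa + log([C6H5COO-]/[C6H5COOH]) = 4.229 + log(0.19/0.12)
pH = 4.229 + (+0.200) = 4.43

pH = 4.43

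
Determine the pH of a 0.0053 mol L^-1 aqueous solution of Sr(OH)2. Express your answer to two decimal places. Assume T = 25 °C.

pH = 12.03

Sr(OH)2 is a strong base (each formula unit releases 2 OH-); [OH-] = 0.0106 M.
pOH = -log(0.0106) = 1.97
pH = 14.00 - 1.97 = 12.03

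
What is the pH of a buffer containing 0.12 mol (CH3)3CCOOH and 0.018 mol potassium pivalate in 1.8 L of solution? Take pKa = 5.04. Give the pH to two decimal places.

Henderson–Hasselbalch: pH = pKa + log([(CH3)3CCOO-]/[(CH3)3CCOOH]) = 5.04 + log(0.018/0.12)
pH = 5.04 + (-0.824) = 4.22

pH = 4.22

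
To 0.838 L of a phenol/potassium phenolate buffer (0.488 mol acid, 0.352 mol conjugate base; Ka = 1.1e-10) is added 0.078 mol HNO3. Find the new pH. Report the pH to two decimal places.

pH = 9.64

Added H+ converts C6H5O- to C6H5OH: C6H5OH → 0.566 mol, C6H5O- → 0.274 mol.
pKa = −log(1.1 × 10^-10) = 9.959
pH = pKa + log(n_C6H5O-/n_C6H5OH) = 9.959 + log(0.274/0.566) = 9.959 + (-0.315)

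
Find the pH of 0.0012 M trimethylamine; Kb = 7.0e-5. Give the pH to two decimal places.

(CH3)3N + H2O ⇌ (CH3)3NH+ + OH-
Kb = x²/(0.0012 − x) = 7.0 × 10^-5
Here C₀/Kb ≈ 17.1, so the small-x approximation fails. Use the quadratic:
x = [−7e-05 + √(7e-05² + 3.36e-07)]/2 = 2.57 × 10^-4 M
pOH = 3.59, so pH = 14.00 − pOH = 10.41

pH = 10.41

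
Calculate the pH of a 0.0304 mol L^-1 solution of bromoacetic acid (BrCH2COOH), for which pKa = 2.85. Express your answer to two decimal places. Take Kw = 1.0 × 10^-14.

BrCH2COOH ⇌ BrCH2COO- + H+
Ka = 10^(−2.85) = 1.41 × 10^-3
From the ICE table, Ka = [H+]²/(0.0304 − [H+]) = 1.41 × 10^-3.
Here C₀/Ka ≈ 21.6, so the small-[H+] approximation fails. Use the quadratic:
[H+] = [−0.00141 + √(0.00141² + 0.000171)]/2 = 5.88 × 10^-3 M
pH = −log[H+] = −log(5.88 × 10^-3) = 2.23

pH = 2.23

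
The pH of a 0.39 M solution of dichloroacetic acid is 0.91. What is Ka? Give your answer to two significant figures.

Ka = 5.7 × 10^-2

[H+] = 10^(-0.91) = 1.23 × 10^-1 M
At equilibrium [HA] = 0.39 − 1.23 × 10^-1 = 2.67 × 10^-1 M
Ka = [H+][A-]/[HA] = (1.23 × 10^-1)² / 2.67 × 10^-1 = 5.7 × 10^-2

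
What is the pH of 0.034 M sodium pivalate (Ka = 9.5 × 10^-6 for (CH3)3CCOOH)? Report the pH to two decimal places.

(CH3)3CCOO- is the conjugate base of the weak acid (CH3)3CCOOH.
Kb = Kw/Ka = 1.0×10^-14 / 9.5 × 10^-6 = 1.05 × 10^-9
From the ICE table, Kb = x²/(0.034 − x) = 1.05 × 10^-9.
Assume x ≪ 0.034: x ≈ √(1.05 × 10^-9 × 0.034) = 5.97 × 10^-6 M
Check: 0.018% ionized — well under 5%, approximation valid.
pOH = 5.22, so pH = 14.00 − pOH = 8.78

pH = 8.78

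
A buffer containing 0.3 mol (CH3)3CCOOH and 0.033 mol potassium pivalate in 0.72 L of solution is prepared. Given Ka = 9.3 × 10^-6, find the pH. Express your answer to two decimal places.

pKa = −log(9.3 × 10^-6) = 5.032
Henderson–Hasselbalch: pH = pKa + log([(CH3)3CCOO-]/[(CH3)3CCOOH]) = 5.032 + log(0.033/0.3)
pH = 5.032 + (-0.959) = 4.07

pH = 4.07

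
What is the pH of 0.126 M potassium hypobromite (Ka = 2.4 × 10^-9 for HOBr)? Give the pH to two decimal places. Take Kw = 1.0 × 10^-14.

pH = 10.86

OBr- is the conjugate base of the weak acid HOBr.
Kb = Kw/Ka = 1.0×10^-14 / 2.4 × 10^-9 = 4.17 × 10^-6
Kb = x²/(0.126 − x) = 4.17 × 10^-6
Assume x ≪ 0.126: x ≈ √(4.17 × 10^-6 × 0.126) = 7.25 × 10^-4 M
pOH = 3.14, so pH = 14.00 − pOH = 10.86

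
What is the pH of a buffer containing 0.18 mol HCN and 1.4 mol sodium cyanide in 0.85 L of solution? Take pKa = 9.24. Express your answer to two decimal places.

Henderson–Hasselbalch: pH = pKa + log([CN-]/[HCN]) = 9.24 + log(1.4/0.18)
pH = 9.24 + (+0.891) = 10.13

pH = 10.13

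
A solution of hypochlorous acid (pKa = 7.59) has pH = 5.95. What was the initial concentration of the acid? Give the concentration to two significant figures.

C₀ = 5.0 × 10^-5 M

[H+] = 10^(-5.95) = 1.12 × 10^-6 M = x
Ka = 10^(−7.59) = 2.57 × 10^-8
Ka = x²/(C₀ − x) ⇒ C₀ = x + x²/Ka
C₀ = 1.12 × 10^-6 + (1.12 × 10^-6)²/(2.57 × 10^-8) = 4.99 × 10^-5 M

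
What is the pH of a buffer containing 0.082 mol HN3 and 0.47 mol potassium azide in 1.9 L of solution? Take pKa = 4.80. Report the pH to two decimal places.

pH = 5.56

Using pH = pKa + log([base]/[acid]) with [base]/[acid] = 0.47/0.082:
pH = 4.80 + (+0.758) = 5.56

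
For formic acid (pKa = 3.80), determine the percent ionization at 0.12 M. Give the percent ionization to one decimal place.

3.6%

HCOOH ⇌ HCOO- + H+; let x = [H+] at equilibrium.
Ka = 10^(−3.80) = 1.58 × 10^-4
x ≈ √(Ka·C₀) = √(1.58 × 10^-4 × 0.12) = 4.35 × 10^-3 M
% ionization = x/C₀ × 100% = 4.35 × 10^-3/0.12 × 100% = 3.6%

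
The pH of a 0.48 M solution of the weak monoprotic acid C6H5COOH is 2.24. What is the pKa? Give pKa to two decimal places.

[H+] = 10^(-2.24) = 5.75 × 10^-3 M
At equilibrium [HA] = 0.48 − 5.75 × 10^-3 = 4.74 × 10^-1 M
Ka = [H+][A-]/[HA] = (5.75 × 10^-3)² / 4.74 × 10^-1 = 6.98 × 10^-5
pKa = -log(6.98 × 10^-5) = 4.16

pKa = 4.16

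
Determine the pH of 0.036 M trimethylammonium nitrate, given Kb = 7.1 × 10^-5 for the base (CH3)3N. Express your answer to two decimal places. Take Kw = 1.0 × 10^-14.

(CH3)3NH+ is the conjugate acid of the weak base (CH3)3N.
Ka = Kw/Kb = 1.0×10^-14 / 7.1 × 10^-5 = 1.41 × 10^-10
From the ICE table, Ka = [H+]²/(0.036 − [H+]) = 1.41 × 10^-10.
Assume [H+] ≪ 0.036: [H+] ≈ √(1.41 × 10^-10 × 0.036) = 2.25 × 10^-6 M
pH = −log(2.25 × 10^-6) = 5.65

pH = 5.65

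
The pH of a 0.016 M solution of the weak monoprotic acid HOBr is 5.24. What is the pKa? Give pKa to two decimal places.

[H+] = 10^(-5.24) = 5.75 × 10^-6 M
At equilibrium [HA] = 0.016 − 5.75 × 10^-6 = 1.60 × 10^-2 M
Ka = [H+][A-]/[HA] = (5.75 × 10^-6)² / 1.60 × 10^-2 = 2.07 × 10^-9
pKa = -log(2.07 × 10^-9) = 8.68

pKa = 8.68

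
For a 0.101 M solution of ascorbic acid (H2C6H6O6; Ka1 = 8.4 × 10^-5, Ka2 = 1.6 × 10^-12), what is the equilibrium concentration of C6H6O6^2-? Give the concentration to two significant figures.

First ionization gives [H+] ≈ [HC6H6O6-] = 2.91 × 10^-3 M.
Second step: Ka2 = [H+][C6H6O6^2-]/[HC6H6O6-] ≈ [C6H6O6^2-] (since [H+] ≈ [HC6H6O6-]).
So [C6H6O6^2-] ≈ Ka2.

1.6 × 10^-12 M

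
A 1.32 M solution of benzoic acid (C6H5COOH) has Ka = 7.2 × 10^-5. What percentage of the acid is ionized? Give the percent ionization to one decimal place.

C6H5COOH ⇌ C6H5COO- + H+; let x = [H+] at equilibrium.
x ≈ √(Ka·C₀) = √(7.2 × 10^-5 × 1.32) = 9.75 × 10^-3 M
% ionization = x/C₀ × 100% = 9.75 × 10^-3/1.32 × 100% = 0.7%

0.7%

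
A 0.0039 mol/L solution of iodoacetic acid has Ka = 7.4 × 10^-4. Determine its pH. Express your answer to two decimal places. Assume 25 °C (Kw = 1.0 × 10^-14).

ICH2COOH ⇌ ICH2COO- + H+
From the ICE table, Ka = [H+]²/(0.0039 − [H+]) = 7.4 × 10^-4.
The 5% rule fails; solving [H+]² + Ka·[H+] − Ka·C₀ = 0 exactly:
[H+] = (−Ka + √(Ka² + 4·Ka·C₀))/2 = 1.37 × 10^-3 M
pH = −log(1.37 × 10^-3) = 2.86

pH = 2.86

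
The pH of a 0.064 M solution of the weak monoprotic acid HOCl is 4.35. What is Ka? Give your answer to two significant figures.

Ka = 3.1 × 10^-8

[H+] = 10^(-4.35) = 4.47 × 10^-5 M
At equilibrium [HA] = 0.064 − 4.47 × 10^-5 = 6.40 × 10^-2 M
Ka = [H+][A-]/[HA] = (4.47 × 10^-5)² / 6.40 × 10^-2 = 3.1 × 10^-8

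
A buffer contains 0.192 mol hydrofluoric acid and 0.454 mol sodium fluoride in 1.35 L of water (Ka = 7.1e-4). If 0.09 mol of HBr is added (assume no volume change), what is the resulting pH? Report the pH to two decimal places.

pH = 3.26

After neutralization: n(HF) = 0.282 mol, n(F-) = 0.364 mol.
pKa = −log(7.1 × 10^-4) = 3.149
pH = pKa + log(n_F-/n_HF) = 3.149 + log(0.364/0.282) = 3.149 + (+0.111)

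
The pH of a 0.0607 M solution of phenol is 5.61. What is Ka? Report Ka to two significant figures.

[H+] = 10^(-5.61) = 2.45 × 10^-6 M
At equilibrium [HA] = 0.0607 − 2.45 × 10^-6 = 6.07 × 10^-2 M
Ka = [H+][A-]/[HA] = (2.45 × 10^-6)² / 6.07 × 10^-2 = 9.9 × 10^-11

Ka = 9.9 × 10^-11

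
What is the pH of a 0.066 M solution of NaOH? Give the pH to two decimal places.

NaOH is a strong base; [OH-] = 0.066 M.
pOH = -log(0.066) = 1.18
pH = 14.00 - 1.18 = 12.82

pH = 12.82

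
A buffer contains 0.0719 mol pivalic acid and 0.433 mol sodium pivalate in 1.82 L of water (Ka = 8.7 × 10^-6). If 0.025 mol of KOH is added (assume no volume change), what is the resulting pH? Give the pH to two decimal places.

pH = 6.05

OH- converts (CH3)3CCOOH to (CH3)3CCOO-: (CH3)3CCOOH → 0.0469 mol, (CH3)3CCOO- → 0.458 mol.
pKa = −log(8.7 × 10^-6) = 5.060
pH = pKa + log(n_(CH3)3CCOO-/n_(CH3)3CCOOH) = 5.060 + log(0.458/0.0469) = 5.060 + (+0.990)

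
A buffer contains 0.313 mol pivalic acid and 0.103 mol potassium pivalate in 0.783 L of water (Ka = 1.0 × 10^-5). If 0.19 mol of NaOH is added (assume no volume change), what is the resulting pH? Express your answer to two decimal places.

pH = 5.38

After neutralization: n((CH3)3CCOOH) = 0.123 mol, n((CH3)3CCOO-) = 0.293 mol.
pKa = −log(1.0 × 10^-5) = 5.000
Henderson–Hasselbalch with mole ratio 0.293/0.123: pH = 5.000 + (+0.377)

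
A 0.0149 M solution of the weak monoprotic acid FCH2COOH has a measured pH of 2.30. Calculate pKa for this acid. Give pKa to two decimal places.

[H+] = 10^(-2.30) = 5.01 × 10^-3 M
At equilibrium [HA] = 0.0149 − 5.01 × 10^-3 = 9.89 × 10^-3 M
Ka = [H+][A-]/[HA] = (5.01 × 10^-3)² / 9.89 × 10^-3 = 2.54 × 10^-3
pKa = -log(2.54 × 10^-3) = 2.60

pKa = 2.60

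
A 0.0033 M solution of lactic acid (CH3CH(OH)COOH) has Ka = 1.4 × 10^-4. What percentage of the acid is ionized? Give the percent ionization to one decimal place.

18.6%

CH3CH(OH)COOH ⇌ CH3CH(OH)COO- + H+; let x = [H+] at equilibrium.
Ka = x²/(C₀ − x); solving the quadratic gives x = 6.13 × 10^-4 M.
Fraction ionized = 6.13 × 10^-4 / 0.0033 = 0.1858 → 18.6%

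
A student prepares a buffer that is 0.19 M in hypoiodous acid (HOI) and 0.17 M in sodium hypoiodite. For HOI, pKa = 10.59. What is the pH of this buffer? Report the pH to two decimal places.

Henderson–Hasselbalch: pH = pKa + log([OI-]/[HOI]) = 10.59 + log(0.17/0.19)
pH = 10.59 + (-0.048) = 10.54

pH = 10.54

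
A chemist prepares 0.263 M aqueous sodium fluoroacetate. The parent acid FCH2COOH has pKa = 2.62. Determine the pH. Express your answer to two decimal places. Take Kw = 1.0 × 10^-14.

FCH2COO- is the conjugate base of the weak acid FCH2COOH.
Ka = 10^(−2.62) = 2.40 × 10^-3
Kb = Kw/Ka = 1.0×10^-14 / 2.40 × 10^-3 = 4.17 × 10^-12
Kb = x²/(0.263 − x) = 4.17 × 10^-12
Assume x ≪ 0.263: x ≈ √(4.17 × 10^-12 × 0.263) = 1.05 × 10^-6 M
(x/C₀ = 0.0004% < 5%, so the approximation holds.)
pOH = 5.98, so pH = 14.00 − pOH = 8.02

pH = 8.02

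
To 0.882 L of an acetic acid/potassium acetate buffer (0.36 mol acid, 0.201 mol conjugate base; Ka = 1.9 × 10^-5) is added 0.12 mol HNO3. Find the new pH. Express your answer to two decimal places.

pH = 3.95

After neutralization: n(CH3COOH) = 0.48 mol, n(CH3COO-) = 0.081 mol.
pKa = −log(1.9 × 10^-5) = 4.721
Henderson–Hasselbalch with mole ratio 0.081/0.48: pH = 4.721 + (-0.773)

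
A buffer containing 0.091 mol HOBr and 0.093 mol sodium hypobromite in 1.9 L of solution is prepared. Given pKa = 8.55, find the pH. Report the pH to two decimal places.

pH = pKa + log([A⁻]/[HA]) = 8.55 + log(0.093/0.091)
pH = 8.55 + (+0.009) = 8.56

pH = 8.56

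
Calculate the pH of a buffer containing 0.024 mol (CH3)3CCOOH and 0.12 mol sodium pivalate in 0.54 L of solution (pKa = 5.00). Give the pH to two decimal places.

Henderson–Hasselbalch: pH = pKa + log([(CH3)3CCOO-]/[(CH3)3CCOOH]) = 5.00 + log(0.12/0.024)
pH = 5.00 + (+0.699) = 5.70

pH = 5.70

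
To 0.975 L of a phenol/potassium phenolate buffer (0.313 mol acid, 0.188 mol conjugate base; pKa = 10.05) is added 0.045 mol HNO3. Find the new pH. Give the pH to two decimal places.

After neutralization: n(C6H5OH) = 0.358 mol, n(C6H5O-) = 0.143 mol.
pH = pKa + log(n_C6H5O-/n_C6H5OH) = 10.05 + log(0.143/0.358) = 10.05 + (-0.399)

pH = 9.65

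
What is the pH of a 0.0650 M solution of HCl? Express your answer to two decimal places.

pH = 1.19

HCl is a strong acid and dissociates completely, so [H+] = 0.0650 M.
pH = -log(0.065) = 1.19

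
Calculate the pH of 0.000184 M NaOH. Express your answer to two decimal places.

NaOH is a strong base; [OH-] = 0.000184 M.
pOH = -log(0.000184) = 3.74
pH = 14.00 - 3.74 = 10.26

pH = 10.26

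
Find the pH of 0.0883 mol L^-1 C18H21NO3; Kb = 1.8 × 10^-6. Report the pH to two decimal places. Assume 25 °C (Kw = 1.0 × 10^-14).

pH = 10.60

C18H21NO3 + H2O ⇌ C18H22NO3+ + OH-
Kb = x²/(0.0883 − x) = 1.8 × 10^-6
Neglecting x in the denominator: x = √(1.8 × 10^-6 × 0.0883) = 3.99 × 10^-4 M
pOH = 3.40, so pH = 14.00 − pOH = 10.60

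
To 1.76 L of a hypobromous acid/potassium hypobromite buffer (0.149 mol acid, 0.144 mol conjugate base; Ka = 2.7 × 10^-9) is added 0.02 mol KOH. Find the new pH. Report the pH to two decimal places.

After neutralization: n(HOBr) = 0.129 mol, n(OBr-) = 0.164 mol.
pKa = −log(2.7 × 10^-9) = 8.569
Henderson–Hasselbalch with mole ratio 0.164/0.129: pH = 8.569 + (+0.104)

pH = 8.67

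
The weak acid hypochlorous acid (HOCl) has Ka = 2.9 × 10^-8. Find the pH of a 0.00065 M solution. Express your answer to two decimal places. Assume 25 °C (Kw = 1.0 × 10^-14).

HOCl ⇌ OCl- + H+
Ka = x²/(0.00065 − x) = 2.9 × 10^-8
Assume x ≪ 0.00065: x ≈ √(2.9 × 10^-8 × 0.00065) = 4.34 × 10^-6 M
(x/C₀ = 0.67% < 5%, so the approximation holds.)
pH = −log(4.34 × 10^-6) = 5.36

pH = 5.36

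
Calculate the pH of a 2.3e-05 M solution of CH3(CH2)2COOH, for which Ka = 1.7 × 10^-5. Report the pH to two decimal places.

CH3(CH2)2COOH ⇌ CH3(CH2)2COO- + H+
From the ICE table, Ka = [H+]²/(2.3e-05 − [H+]) = 1.7 × 10^-5.
[H+] is not negligible relative to C₀; solve [H+]² + 1.7e-05·[H+] − 3.91e-10 = 0.
[H+] = [−1.7e-05 + √(1.7e-05² + 1.56e-09)]/2 = 1.30 × 10^-5 M
pH = −log[H+] = −log(1.30 × 10^-5) = 4.89

pH = 4.89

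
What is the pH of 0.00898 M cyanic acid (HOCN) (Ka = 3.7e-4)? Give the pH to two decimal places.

HOCN ⇌ OCN- + H+
From the ICE table, Ka = [H+]²/(0.00898 − [H+]) = 3.7 × 10^-4.
The 5% rule fails; solving [H+]² + Ka·[H+] − Ka·C₀ = 0 exactly:
[H+] = [−0.00037 + √(0.00037² + 1.33e-05)]/2 = 1.65 × 10^-3 M
pH = −log[H+] = −log(1.65 × 10^-3) = 2.78

pH = 2.78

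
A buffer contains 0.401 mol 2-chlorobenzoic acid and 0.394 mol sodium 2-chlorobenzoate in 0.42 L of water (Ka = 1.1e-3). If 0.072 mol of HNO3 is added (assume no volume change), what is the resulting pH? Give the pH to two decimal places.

pH = 2.79

After neutralization: n(ClC6H4COOH) = 0.473 mol, n(ClC6H4COO-) = 0.322 mol.
pKa = −log(1.1 × 10^-3) = 2.959
pH = pKa + log([A⁻]/[HA]) = 2.959 + log(0.322/0.473) = 2.959 -0.167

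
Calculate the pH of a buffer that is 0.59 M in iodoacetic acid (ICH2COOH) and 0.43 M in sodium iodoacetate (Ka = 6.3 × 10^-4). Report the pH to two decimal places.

pH = 3.06

pKa = −log(6.3 × 10^-4) = 3.201
pH = pKa + log([A⁻]/[HA]) = 3.201 + log(0.43/0.59)
pH = 3.201 + (-0.137) = 3.06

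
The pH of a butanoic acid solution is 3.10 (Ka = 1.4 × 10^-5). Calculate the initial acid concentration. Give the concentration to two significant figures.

C₀ = 4.6 × 10^-2 M

[H+] = 10^(-3.10) = 7.94 × 10^-4 M = x
Ka = x²/(C₀ − x) ⇒ C₀ = x + x²/Ka
C₀ = 7.94 × 10^-4 + (7.94 × 10^-4)²/(1.4 × 10^-5) = 4.58 × 10^-2 M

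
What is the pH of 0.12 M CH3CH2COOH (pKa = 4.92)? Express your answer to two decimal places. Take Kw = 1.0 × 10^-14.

CH3CH2COOH ⇌ CH3CH2COO- + H+
Ka = 10^(−4.92) = 1.20 × 10^-5
Let x = [H+] at equilibrium. Ka = x²/(0.12 − x).
Neglecting x in the denominator: x = √(1.20 × 10^-5 × 0.12) = 1.20 × 10^-3 M
(x/C₀ = 1% < 5%, so the approximation holds.)
pH = −log[H+] = −log(1.20 × 10^-3) = 2.92

pH = 2.92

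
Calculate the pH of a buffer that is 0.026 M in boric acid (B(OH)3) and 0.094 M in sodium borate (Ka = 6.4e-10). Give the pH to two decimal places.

pH = 9.75

pKa = −log(6.4 × 10^-10) = 9.194
Using pH = pKa + log([base]/[acid]) with [base]/[acid] = 0.094/0.026:
pH = 9.194 + (+0.558) = 9.75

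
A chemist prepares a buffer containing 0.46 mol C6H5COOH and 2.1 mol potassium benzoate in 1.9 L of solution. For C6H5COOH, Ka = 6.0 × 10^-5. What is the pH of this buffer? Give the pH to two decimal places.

pH = 4.88

pKa = −log(6.0 × 10^-5) = 4.222
Henderson–Hasselbalch: pH = pKa + log([C6H5COO-]/[C6H5COOH]) = 4.222 + log(2.1/0.46)
pH = 4.222 + (+0.659) = 4.88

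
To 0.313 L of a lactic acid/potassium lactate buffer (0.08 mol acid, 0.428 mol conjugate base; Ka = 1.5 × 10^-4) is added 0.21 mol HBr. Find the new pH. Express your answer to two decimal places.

pH = 3.70

Added H+ converts CH3CH(OH)COO- to CH3CH(OH)COOH: CH3CH(OH)COOH → 0.29 mol, CH3CH(OH)COO- → 0.218 mol.
pKa = −log(1.5 × 10^-4) = 3.824
pH = pKa + log([A⁻]/[HA]) = 3.824 + log(0.218/0.29) = 3.824 -0.124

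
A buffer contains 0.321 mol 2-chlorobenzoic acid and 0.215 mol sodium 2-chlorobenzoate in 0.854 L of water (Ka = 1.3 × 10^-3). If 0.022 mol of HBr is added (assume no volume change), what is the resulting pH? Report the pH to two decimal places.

Added H+ converts ClC6H4COO- to ClC6H4COOH: ClC6H4COOH → 0.343 mol, ClC6H4COO- → 0.193 mol.
pKa = −log(1.3 × 10^-3) = 2.886
Henderson–Hasselbalch with mole ratio 0.193/0.343: pH = 2.886 + (-0.250)

pH = 2.64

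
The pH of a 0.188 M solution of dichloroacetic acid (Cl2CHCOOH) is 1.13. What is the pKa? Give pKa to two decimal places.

pKa = 1.32

[H+] = 10^(-1.13) = 7.41 × 10^-2 M
At equilibrium [HA] = 0.188 − 7.41 × 10^-2 = 1.14 × 10^-1 M
Ka = [H+][A-]/[HA] = (7.41 × 10^-2)² / 1.14 × 10^-1 = 4.82 × 10^-2
pKa = -log(4.82 × 10^-2) = 1.32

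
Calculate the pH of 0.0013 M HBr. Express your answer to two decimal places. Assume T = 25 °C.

pH = 2.89

HBr is a strong acid and dissociates completely, so [H+] = 0.0013 M.
pH = -log(0.0013) = 2.89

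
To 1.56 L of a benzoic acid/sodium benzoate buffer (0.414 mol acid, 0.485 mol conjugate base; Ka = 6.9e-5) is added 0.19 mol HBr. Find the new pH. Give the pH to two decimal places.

After neutralization: n(C6H5COOH) = 0.604 mol, n(C6H5COO-) = 0.295 mol.
pKa = −log(6.9 × 10^-5) = 4.161
Henderson–Hasselbalch with mole ratio 0.295/0.604: pH = 4.161 + (-0.311)

pH = 3.85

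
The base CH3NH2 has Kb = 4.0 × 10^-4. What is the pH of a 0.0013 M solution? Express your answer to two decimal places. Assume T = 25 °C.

CH3NH2 + H2O ⇌ CH3NH3+ + OH-
From the ICE table, Kb = [OH-]²/(0.0013 − [OH-]) = 4.0 × 10^-4.
The 5% rule fails; solving [OH-]² + Kb·[OH-] − Kb·C₀ = 0 exactly:
[OH-] = [−0.0004 + √(0.0004² + 2.08e-06)]/2 = 5.48 × 10^-4 M
pOH = −log(5.48 × 10^-4) = 3.26; pH = 14.00 − 3.26 = 10.74

pH = 10.74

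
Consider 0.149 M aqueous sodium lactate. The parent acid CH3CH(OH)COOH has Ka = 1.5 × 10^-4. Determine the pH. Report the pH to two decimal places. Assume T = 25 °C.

CH3CH(OH)COO- is the conjugate base of the weak acid CH3CH(OH)COOH.
Kb = Kw/Ka = 1.0×10^-14 / 1.5 × 10^-4 = 6.67 × 10^-11
Let x = [OH-] at equilibrium. Kb = x²/(0.149 − x).
Assume x ≪ 0.149: x ≈ √(6.67 × 10^-11 × 0.149) = 3.15 × 10^-6 M
Check: 0.0021% ionized — well under 5%, approximation valid.
pOH = 5.50, so pH = 14.00 − pOH = 8.50

pH = 8.50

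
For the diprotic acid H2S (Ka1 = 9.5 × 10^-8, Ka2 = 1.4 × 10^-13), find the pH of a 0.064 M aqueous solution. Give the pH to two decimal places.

pH = 4.11

Since Ka1 ≫ Ka2, the first ionization dominates [H+].
Ka1 = x²/(0.064 − x) = 9.5 × 10^-8
x ≈ √(9.5 × 10^-8 × 0.064) = 7.80 × 10^-5 M
pH = −log(7.80 × 10^-5) = 4.11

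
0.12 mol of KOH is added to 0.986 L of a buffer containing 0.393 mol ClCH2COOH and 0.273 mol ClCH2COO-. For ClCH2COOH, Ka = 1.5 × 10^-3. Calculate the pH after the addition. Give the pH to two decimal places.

pH = 2.98

OH- converts ClCH2COOH to ClCH2COO-: ClCH2COOH → 0.273 mol, ClCH2COO- → 0.393 mol.
pKa = −log(1.5 × 10^-3) = 2.824
pH = pKa + log([A⁻]/[HA]) = 2.824 + log(0.393/0.273) = 2.824 +0.158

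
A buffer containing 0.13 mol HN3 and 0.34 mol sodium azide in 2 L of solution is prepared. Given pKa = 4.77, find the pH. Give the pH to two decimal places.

pH = pKa + log([A⁻]/[HA]) = 4.77 + log(0.34/0.13)
pH = 4.77 + (+0.418) = 5.19

pH = 5.19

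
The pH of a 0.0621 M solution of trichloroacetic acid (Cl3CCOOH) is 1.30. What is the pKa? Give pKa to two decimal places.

[H+] = 10^(-1.30) = 5.01 × 10^-2 M
At equilibrium [HA] = 0.0621 − 5.01 × 10^-2 = 1.20 × 10^-2 M
Ka = [H+][A-]/[HA] = (5.01 × 10^-2)² / 1.20 × 10^-2 = 2.09 × 10^-1
pKa = -log(2.09 × 10^-1) = 0.68

pKa = 0.68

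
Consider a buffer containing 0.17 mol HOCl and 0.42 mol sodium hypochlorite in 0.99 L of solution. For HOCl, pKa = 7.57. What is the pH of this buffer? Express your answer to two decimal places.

pH = pKa + log([A⁻]/[HA]) = 7.57 + log(0.42/0.17)
pH = 7.57 + (+0.393) = 7.96

pH = 7.96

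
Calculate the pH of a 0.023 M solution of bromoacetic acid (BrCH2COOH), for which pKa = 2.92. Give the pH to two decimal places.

pH = 2.33

BrCH2COOH ⇌ BrCH2COO- + H+
Ka = 10^(−2.92) = 1.20 × 10^-3
From the ICE table, Ka = [H+]²/(0.023 − [H+]) = 1.20 × 10^-3.
The 5% rule fails; solving [H+]² + Ka·[H+] − Ka·C₀ = 0 exactly:
[H+] = [−0.0012 + √(0.0012² + 0.00011)]/2 = 4.69 × 10^-3 M
pH = −log(4.69 × 10^-3) = 2.33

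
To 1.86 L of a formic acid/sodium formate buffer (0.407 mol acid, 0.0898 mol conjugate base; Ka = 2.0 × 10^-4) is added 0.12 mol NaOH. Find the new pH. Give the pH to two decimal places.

OH- converts HCOOH to HCOO-: HCOOH → 0.287 mol, HCOO- → 0.21 mol.
pKa = −log(2.0 × 10^-4) = 3.699
Henderson–Hasselbalch with mole ratio 0.21/0.287: pH = 3.699 + (-0.136)

pH = 3.56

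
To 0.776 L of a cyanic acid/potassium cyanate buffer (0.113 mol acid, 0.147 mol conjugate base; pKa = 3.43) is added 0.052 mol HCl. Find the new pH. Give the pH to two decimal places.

pH = 3.19

After neutralization: n(HOCN) = 0.165 mol, n(OCN-) = 0.095 mol.
pH = pKa + log(n_OCN-/n_HOCN) = 3.43 + log(0.095/0.165) = 3.43 + (-0.240)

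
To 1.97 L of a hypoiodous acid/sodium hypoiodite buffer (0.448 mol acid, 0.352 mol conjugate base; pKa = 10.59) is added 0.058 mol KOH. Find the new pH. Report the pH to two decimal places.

OH- converts HOI to OI-: HOI → 0.39 mol, OI- → 0.41 mol.
pH = pKa + log([A⁻]/[HA]) = 10.59 + log(0.41/0.39) = 10.59 +0.022

pH = 10.61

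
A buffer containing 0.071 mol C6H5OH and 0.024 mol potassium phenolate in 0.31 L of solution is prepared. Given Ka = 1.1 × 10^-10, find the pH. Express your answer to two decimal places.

pH = 9.49

pKa = −log(1.1 × 10^-10) = 9.959
pH = pKa + log([A⁻]/[HA]) = 9.959 + log(0.024/0.071)
pH = 9.959 + (-0.471) = 9.49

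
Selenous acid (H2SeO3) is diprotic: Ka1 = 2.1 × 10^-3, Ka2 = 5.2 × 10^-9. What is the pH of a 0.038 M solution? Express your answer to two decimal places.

pH = 2.10

Ka1 ≫ Ka2, so treat the first dissociation as the only significant source of H+.
Ka1 = x²/(0.038 − x) = 2.1 × 10^-3
Solving the quadratic: x = (−Ka1 + √(Ka1² + 4·Ka1·C₀))/2 = 7.94 × 10^-3 M
pH = −log(7.94 × 10^-3) = 2.10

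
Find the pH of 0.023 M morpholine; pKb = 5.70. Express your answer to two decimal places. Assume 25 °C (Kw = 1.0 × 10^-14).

pH = 10.33

C4H8ONH + H2O ⇌ C4H8ONH2+ + OH-
Kb = 10^(−5.70) = 2.00 × 10^-6
From the ICE table, Kb = [OH-]²/(0.023 − [OH-]) = 2.00 × 10^-6.
Neglecting [OH-] in the denominator: [OH-] = √(2.00 × 10^-6 × 0.023) = 2.14 × 10^-4 M
([OH-]/C₀ = 0.93% < 5%, so the approximation holds.)
pOH = −log(2.14 × 10^-4) = 3.67; pH = 14.00 − 3.67 = 10.33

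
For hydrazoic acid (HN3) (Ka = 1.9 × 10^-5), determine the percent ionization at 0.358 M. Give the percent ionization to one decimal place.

0.7%

HN3 ⇌ N3- + H+; let x = [H+] at equilibrium.
x ≈ √(Ka·C₀) = √(1.9 × 10^-5 × 0.358) = 2.61 × 10^-3 M
% ionization = x/C₀ × 100% = 2.61 × 10^-3/0.358 × 100% = 0.7%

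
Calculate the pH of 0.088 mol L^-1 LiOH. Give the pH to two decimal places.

LiOH is a strong base; [OH-] = 0.088 M.
pOH = -log(0.088) = 1.06
pH = 14.00 - 1.06 = 12.94

pH = 12.94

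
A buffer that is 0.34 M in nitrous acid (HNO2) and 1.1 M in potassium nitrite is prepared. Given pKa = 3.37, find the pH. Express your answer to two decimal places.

pH = 3.88

pH = pKa + log([A⁻]/[HA]) = 3.37 + log(1.1/0.34)
pH = 3.37 + (+0.510) = 3.88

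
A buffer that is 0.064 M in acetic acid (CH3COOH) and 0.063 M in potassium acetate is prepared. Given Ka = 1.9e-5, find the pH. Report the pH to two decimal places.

pH = 4.71

pKa = −log(1.9 × 10^-5) = 4.721
Henderson–Hasselbalch: pH = pKa + log([CH3COO-]/[CH3COOH]) = 4.721 + log(0.063/0.064)
pH = 4.721 + (-0.007) = 4.71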